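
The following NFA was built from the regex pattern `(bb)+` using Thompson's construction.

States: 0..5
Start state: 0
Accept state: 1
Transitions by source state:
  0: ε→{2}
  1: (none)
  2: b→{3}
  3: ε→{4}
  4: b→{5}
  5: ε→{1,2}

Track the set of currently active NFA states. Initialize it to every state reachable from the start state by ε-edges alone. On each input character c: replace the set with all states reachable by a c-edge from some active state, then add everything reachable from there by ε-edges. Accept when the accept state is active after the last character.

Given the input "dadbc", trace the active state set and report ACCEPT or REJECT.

S₀ = ε-closure({0}) = {0,2}
'd' @ 1: {}  — no active states
rest 'adbc' ignored (set empty)
final: {}; accept 1 not in set

Answer: REJECT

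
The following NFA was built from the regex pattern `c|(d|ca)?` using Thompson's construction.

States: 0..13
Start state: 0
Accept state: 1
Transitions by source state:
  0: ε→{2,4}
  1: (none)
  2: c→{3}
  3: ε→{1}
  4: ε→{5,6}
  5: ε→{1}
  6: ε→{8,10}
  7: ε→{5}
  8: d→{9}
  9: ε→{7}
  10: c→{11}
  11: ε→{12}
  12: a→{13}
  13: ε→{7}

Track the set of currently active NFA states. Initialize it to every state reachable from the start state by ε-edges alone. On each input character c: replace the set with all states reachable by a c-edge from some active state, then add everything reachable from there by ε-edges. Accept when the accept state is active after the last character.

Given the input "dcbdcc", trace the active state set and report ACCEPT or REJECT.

S₀ = ε-closure({0}) = {0,1,2,4,5,6,8,10}
'd' @ 1: {1,5,7,9}  ✓accept
'c' @ 2: {}  — dead — no transitions
rest 'bdcc' ignored (set empty)
final: {}; accept 1 not in set

Answer: REJECT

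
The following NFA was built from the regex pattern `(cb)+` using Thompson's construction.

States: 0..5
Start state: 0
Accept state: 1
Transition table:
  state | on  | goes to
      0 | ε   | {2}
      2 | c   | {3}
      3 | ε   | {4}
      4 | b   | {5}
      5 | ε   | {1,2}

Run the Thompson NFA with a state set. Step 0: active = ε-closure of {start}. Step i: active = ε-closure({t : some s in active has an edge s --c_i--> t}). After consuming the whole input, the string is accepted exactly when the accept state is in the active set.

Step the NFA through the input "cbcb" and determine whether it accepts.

S₀ = ε-closure({0}) = {0,2}
'c' @ 1: {3,4}
'b' @ 2: {1,2,5}  [accepting]
'c' @ 3: {3,4}
'b' @ 4: {1,2,5}  [accepting]
final: {1,2,5}; accept 1 in set

Answer: ACCEPT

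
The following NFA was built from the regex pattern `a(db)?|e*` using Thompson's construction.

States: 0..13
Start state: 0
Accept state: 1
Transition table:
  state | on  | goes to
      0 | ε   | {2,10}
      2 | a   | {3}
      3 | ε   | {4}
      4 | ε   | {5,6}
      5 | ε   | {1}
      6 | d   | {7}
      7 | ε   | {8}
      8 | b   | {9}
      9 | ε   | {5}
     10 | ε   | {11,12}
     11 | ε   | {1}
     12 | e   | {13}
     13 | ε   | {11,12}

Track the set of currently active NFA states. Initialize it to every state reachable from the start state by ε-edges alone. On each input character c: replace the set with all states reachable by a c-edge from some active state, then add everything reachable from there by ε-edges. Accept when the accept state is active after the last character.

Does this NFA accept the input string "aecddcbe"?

start: ε-closure({0}) = {0,1,2,10,11,12}
'a' @ 1: {1,3,4,5,6}  [accepting]
'e' @ 2: {}  — dead — no transitions
rest 'cddcbe' ignored (set empty)
after full input: {}  (accept=1 not in)

Answer: REJECT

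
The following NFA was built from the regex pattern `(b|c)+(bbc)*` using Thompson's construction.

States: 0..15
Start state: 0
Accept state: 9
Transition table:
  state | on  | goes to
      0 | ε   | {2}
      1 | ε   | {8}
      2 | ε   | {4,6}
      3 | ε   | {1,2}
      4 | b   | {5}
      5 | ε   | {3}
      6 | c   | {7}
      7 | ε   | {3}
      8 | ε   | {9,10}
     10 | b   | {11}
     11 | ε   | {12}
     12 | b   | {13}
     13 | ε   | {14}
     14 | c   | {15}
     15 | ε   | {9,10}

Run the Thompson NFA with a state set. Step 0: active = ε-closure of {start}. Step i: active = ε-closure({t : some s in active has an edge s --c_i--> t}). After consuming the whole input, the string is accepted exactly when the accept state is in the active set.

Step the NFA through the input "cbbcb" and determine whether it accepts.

S₀ = ε-closure({0}) = {0,2,4,6}
'c' @ 1: {1,2,3,4,6,7,8,9,10}  (accept∈set)
'b' @ 2: {1,2,3,4,5,6,8,9,10,11,12}  (accept∈set)
'b' @ 3: {1,2,3,4,5,6,8,9,10,11,12,13,14}  (accept∈set)
'c' @ 4: {1,2,3,4,6,7,8,9,10,15}  (accept∈set)
'b' @ 5: {1,2,3,4,5,6,8,9,10,11,12}  (accept∈set)
after full input: {1,2,3,4,5,6,8,9,10,11,12}  (accept=9 in)

Answer: ACCEPT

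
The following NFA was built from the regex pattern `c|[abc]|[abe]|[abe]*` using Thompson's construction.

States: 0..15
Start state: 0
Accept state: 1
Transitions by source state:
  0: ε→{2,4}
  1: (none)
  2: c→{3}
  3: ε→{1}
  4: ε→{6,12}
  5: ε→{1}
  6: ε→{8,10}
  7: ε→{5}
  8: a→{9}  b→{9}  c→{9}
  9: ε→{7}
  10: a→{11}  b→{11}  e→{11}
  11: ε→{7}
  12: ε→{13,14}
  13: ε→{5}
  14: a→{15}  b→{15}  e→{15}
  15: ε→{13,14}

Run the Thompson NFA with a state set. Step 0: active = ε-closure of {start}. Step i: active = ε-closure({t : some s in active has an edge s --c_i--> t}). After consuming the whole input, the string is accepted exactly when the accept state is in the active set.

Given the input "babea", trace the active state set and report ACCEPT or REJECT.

S₀ = ε-closure({0}) = {0,1,2,4,5,6,8,10,12,13,14}
'b' @ 1: {1,5,7,9,11,13,14,15}  ✓accept
'a' @ 2: {1,5,13,14,15}  ✓accept
'b' @ 3: {1,5,13,14,15}  ✓accept
'e' @ 4: {1,5,13,14,15}  ✓accept
'a' @ 5: {1,5,13,14,15}  ✓accept
end set {1,5,13,14,15} — state 1 in

Answer: ACCEPT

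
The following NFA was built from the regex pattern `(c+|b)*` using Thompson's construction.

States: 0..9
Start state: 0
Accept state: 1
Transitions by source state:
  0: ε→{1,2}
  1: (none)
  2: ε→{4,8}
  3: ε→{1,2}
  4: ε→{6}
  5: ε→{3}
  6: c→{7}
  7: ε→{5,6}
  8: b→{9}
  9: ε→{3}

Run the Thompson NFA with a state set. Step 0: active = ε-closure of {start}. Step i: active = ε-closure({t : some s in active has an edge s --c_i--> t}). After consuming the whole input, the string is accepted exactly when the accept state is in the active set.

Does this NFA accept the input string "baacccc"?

start: ε-closure({0}) = {0,1,2,4,6,8}
'b' @ 1: {1,2,3,4,6,8,9}  (accept∈set)
'a' @ 2: {}  — no active states
rest 'acccc' ignored (set empty)
final: {}; accept 1 not in set

Answer: REJECT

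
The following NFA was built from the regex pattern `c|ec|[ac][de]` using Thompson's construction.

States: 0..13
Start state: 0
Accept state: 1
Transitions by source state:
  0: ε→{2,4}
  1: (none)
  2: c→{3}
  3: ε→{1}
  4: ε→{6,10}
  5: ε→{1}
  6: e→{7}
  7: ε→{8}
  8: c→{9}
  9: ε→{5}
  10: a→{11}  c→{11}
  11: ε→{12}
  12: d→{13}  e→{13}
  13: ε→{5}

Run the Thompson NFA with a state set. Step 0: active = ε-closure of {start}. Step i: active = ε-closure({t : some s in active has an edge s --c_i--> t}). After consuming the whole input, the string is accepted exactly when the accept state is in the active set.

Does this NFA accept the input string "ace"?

initial (ε-close {0}): {0,2,4,6,10}
'a' @ 1: {11,12}
'c' @ 2: {}  — no active states
rest 'e' ignored (set empty)
end set {} — state 1 not in

Answer: REJECT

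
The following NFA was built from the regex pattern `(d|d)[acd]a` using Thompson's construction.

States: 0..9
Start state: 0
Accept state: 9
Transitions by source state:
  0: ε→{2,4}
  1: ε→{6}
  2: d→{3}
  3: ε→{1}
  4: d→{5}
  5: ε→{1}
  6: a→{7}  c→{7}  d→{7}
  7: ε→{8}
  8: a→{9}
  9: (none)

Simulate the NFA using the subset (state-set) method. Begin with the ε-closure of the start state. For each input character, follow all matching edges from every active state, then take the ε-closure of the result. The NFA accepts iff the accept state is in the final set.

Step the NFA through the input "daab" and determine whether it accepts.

Answer: REJECT

Derivation:
start: ε-closure({0}) = {0,2,4}
'd' @ 1: {1,3,5,6}
'a' @ 2: {7,8}
'a' @ 3: {9}  [accepting]
'b' @ 4: {}  — dead — no transitions
after full input: {}  (accept=9 not in)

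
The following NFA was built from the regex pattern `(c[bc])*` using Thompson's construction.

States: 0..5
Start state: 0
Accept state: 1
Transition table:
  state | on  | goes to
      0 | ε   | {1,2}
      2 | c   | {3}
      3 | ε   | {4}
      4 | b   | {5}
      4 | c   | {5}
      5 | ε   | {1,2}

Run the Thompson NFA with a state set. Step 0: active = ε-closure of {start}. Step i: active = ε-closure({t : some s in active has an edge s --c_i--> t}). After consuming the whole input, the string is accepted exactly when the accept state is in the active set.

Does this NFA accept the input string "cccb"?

Answer: ACCEPT

Trace:
start: ε-closure({0}) = {0,1,2}
'c' @ 1: {3,4}
'c' @ 2: {1,2,5}  [accepting]
'c' @ 3: {3,4}
'b' @ 4: {1,2,5}  [accepting]
final: {1,2,5}; accept 1 in set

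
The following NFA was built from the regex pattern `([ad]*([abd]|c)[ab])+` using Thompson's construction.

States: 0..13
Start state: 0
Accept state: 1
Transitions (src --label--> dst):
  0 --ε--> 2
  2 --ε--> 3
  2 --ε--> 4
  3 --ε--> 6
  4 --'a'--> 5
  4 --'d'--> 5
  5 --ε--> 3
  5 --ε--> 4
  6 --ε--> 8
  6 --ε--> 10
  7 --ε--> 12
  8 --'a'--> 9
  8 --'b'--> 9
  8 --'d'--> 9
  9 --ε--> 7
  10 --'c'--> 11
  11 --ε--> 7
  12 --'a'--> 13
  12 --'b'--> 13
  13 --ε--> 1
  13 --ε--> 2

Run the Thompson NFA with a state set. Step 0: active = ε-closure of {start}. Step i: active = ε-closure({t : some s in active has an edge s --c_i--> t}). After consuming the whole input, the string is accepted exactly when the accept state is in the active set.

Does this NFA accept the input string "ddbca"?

Answer: ACCEPT

Trace:
initial (ε-close {0}): {0,2,3,4,6,8,10}
'd' @ 1: {3,4,5,6,7,8,9,10,12}
'd' @ 2: {3,4,5,6,7,8,9,10,12}
'b' @ 3: {1,2,3,4,6,7,8,9,10,12,13}  (accept∈set)
'c' @ 4: {7,11,12}
'a' @ 5: {1,2,3,4,6,8,10,13}  (accept∈set)
end set {1,2,3,4,6,8,10,13} — state 1 in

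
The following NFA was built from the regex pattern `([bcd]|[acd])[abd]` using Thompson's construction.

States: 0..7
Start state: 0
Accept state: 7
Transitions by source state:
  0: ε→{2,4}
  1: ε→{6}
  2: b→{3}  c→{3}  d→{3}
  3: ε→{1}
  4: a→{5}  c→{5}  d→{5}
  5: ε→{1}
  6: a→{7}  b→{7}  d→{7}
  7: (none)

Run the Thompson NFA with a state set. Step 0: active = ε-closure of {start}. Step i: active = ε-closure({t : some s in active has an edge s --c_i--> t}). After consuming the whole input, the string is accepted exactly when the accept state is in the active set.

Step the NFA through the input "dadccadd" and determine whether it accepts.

Answer: REJECT

Derivation:
S₀ = ε-closure({0}) = {0,2,4}
'd' @ 1: {1,3,5,6}
'a' @ 2: {7}  (accept∈set)
'd' @ 3: {}  — no active states
rest 'ccadd' ignored (set empty)
final: {}; accept 7 not in set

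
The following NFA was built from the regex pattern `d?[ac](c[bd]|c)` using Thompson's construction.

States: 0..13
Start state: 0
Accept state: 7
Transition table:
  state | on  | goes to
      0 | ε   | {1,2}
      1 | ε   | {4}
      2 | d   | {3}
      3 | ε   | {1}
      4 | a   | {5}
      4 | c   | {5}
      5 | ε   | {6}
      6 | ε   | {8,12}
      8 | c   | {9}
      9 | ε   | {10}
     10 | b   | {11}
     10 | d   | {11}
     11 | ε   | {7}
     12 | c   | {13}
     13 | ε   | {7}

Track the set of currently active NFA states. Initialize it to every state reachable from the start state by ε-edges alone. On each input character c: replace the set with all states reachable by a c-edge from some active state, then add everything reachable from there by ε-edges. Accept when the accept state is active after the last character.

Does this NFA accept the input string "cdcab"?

start: ε-closure({0}) = {0,1,2,4}
'c' @ 1: {5,6,8,12}
'd' @ 2: {}  — state set empty
rest 'cab' ignored (set empty)
final: {}; accept 7 not in set

Answer: REJECT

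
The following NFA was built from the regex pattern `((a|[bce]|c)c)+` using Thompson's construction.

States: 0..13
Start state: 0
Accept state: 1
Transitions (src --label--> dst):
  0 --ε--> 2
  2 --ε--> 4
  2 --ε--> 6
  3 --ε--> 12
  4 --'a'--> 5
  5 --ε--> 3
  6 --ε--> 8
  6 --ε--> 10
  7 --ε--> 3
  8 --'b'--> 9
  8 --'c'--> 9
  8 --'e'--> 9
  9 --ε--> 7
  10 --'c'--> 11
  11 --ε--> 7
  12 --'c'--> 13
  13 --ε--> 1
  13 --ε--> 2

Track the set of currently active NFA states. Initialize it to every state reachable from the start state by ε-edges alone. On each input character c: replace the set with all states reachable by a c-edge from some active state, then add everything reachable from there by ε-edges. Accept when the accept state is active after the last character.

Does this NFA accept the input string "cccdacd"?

start: ε-closure({0}) = {0,2,4,6,8,10}
'c' @ 1: {3,7,9,11,12}
'c' @ 2: {1,2,4,6,8,10,13}  [accepting]
'c' @ 3: {3,7,9,11,12}
'd' @ 4: {}  — dead — no transitions
rest 'acd' ignored (set empty)
final: {}; accept 1 not in set

Answer: REJECT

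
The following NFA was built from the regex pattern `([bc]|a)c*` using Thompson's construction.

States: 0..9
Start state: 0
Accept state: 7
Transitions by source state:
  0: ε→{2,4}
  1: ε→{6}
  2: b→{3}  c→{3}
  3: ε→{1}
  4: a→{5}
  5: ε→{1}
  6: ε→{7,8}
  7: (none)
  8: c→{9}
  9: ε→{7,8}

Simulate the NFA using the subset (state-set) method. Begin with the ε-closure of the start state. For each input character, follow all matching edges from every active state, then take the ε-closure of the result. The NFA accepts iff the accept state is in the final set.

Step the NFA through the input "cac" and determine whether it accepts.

Answer: REJECT

Derivation:
S₀ = ε-closure({0}) = {0,2,4}
'c' @ 1: {1,3,6,7,8}  (accept∈set)
'a' @ 2: {}  — no active states
rest 'c' ignored (set empty)
end set {} — state 7 not in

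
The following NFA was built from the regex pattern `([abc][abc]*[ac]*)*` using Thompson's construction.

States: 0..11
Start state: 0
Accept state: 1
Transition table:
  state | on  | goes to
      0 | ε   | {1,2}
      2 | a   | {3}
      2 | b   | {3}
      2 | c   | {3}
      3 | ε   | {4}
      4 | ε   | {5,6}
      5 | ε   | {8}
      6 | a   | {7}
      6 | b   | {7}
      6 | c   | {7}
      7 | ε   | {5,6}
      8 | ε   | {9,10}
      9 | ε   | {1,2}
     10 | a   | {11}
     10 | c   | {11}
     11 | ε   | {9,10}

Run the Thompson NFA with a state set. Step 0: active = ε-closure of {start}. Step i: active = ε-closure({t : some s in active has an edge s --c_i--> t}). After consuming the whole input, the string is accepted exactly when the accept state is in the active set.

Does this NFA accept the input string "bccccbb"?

Answer: ACCEPT

Derivation:
initial (ε-close {0}): {0,1,2}
'b' @ 1: {1,2,3,4,5,6,8,9,10}  ✓accept
'c' @ 2: {1,2,3,4,5,6,7,8,9,10,11}  ✓accept
'c' @ 3: {1,2,3,4,5,6,7,8,9,10,11}  ✓accept
'c' @ 4: {1,2,3,4,5,6,7,8,9,10,11}  ✓accept
'c' @ 5: {1,2,3,4,5,6,7,8,9,10,11}  ✓accept
'b' @ 6: {1,2,3,4,5,6,7,8,9,10}  ✓accept
'b' @ 7: {1,2,3,4,5,6,7,8,9,10}  ✓accept
after full input: {1,2,3,4,5,6,7,8,9,10}  (accept=1 in)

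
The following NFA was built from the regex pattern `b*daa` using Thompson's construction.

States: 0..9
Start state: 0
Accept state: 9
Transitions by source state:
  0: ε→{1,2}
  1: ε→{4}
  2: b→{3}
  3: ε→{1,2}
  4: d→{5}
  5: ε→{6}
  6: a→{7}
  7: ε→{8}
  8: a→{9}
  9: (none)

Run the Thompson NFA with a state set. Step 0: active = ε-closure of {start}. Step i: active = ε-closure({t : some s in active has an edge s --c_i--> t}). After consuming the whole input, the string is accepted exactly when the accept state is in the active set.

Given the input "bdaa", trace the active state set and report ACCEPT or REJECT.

Answer: ACCEPT

Steps:
initial (ε-close {0}): {0,1,2,4}
'b' @ 1: {1,2,3,4}
'd' @ 2: {5,6}
'a' @ 3: {7,8}
'a' @ 4: {9}  [accepting]
final: {9}; accept 9 in set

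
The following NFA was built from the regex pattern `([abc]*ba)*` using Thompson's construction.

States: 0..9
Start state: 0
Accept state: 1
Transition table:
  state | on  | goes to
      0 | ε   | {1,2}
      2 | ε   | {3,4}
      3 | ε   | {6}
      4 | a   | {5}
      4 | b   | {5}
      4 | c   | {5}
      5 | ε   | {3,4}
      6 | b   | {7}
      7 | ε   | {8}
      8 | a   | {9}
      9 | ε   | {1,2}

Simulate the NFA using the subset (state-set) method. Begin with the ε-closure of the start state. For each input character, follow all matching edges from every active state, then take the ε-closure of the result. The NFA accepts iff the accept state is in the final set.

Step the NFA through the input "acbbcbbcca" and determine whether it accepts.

Answer: REJECT

Trace:
S₀ = ε-closure({0}) = {0,1,2,3,4,6}
'a' @ 1: {3,4,5,6}
'c' @ 2: {3,4,5,6}
'b' @ 3: {3,4,5,6,7,8}
'b' @ 4: {3,4,5,6,7,8}
'c' @ 5: {3,4,5,6}
'b' @ 6: {3,4,5,6,7,8}
'b' @ 7: {3,4,5,6,7,8}
'c' @ 8: {3,4,5,6}
'c' @ 9: {3,4,5,6}
'a' @ 10: {3,4,5,6}
final: {3,4,5,6}; accept 1 not in set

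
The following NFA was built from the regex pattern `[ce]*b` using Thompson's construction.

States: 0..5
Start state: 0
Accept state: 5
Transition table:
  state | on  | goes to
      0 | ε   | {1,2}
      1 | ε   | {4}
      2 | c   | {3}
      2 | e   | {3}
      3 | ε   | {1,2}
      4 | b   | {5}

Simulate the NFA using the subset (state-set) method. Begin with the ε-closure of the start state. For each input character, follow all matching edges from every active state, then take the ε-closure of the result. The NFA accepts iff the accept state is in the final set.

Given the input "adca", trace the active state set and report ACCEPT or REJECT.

start: ε-closure({0}) = {0,1,2,4}
'a' @ 1: {}  — dead — no transitions
rest 'dca' ignored (set empty)
end set {} — state 5 not in

Answer: REJECT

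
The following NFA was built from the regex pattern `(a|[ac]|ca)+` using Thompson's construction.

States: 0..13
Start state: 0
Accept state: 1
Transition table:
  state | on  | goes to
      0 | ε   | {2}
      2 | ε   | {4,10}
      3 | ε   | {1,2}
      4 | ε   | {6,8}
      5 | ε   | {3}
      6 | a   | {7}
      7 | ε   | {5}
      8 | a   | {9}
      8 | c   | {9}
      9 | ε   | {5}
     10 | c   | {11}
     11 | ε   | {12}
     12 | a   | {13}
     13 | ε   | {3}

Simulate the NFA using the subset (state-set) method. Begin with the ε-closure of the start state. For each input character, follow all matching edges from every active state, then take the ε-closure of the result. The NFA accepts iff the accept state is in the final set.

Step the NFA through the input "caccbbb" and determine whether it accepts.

S₀ = ε-closure({0}) = {0,2,4,6,8,10}
'c' @ 1: {1,2,3,4,5,6,8,9,10,11,12}  (accept∈set)
'a' @ 2: {1,2,3,4,5,6,7,8,9,10,13}  (accept∈set)
'c' @ 3: {1,2,3,4,5,6,8,9,10,11,12}  (accept∈set)
'c' @ 4: {1,2,3,4,5,6,8,9,10,11,12}  (accept∈set)
'b' @ 5: {}  — no active states
rest 'bb' ignored (set empty)
after full input: {}  (accept=1 not in)

Answer: REJECT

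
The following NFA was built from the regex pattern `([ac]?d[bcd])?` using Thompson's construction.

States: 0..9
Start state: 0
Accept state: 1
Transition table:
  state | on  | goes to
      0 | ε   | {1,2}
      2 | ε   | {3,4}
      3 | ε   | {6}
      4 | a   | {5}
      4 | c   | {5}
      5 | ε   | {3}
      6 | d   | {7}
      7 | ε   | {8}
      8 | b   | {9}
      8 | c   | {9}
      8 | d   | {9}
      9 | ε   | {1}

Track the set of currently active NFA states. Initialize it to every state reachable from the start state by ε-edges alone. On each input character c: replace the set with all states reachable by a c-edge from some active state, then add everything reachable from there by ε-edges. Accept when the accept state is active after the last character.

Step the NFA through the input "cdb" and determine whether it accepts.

S₀ = ε-closure({0}) = {0,1,2,3,4,6}
'c' @ 1: {3,5,6}
'd' @ 2: {7,8}
'b' @ 3: {1,9}  [accepting]
after full input: {1,9}  (accept=1 in)

Answer: ACCEPT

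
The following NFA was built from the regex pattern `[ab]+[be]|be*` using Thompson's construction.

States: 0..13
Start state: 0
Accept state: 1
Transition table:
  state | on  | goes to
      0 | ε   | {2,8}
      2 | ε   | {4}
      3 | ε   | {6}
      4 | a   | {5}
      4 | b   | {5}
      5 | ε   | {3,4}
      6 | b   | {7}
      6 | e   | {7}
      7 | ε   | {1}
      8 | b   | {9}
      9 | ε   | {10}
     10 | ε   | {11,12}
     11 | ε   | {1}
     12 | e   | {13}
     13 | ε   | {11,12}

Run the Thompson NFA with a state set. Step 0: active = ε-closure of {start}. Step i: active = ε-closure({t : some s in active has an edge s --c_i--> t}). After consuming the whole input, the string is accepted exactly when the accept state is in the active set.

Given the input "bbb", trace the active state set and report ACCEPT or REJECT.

Answer: ACCEPT

Derivation:
initial (ε-close {0}): {0,2,4,8}
'b' @ 1: {1,3,4,5,6,9,10,11,12}  [accepting]
'b' @ 2: {1,3,4,5,6,7}  [accepting]
'b' @ 3: {1,3,4,5,6,7}  [accepting]
after full input: {1,3,4,5,6,7}  (accept=1 in)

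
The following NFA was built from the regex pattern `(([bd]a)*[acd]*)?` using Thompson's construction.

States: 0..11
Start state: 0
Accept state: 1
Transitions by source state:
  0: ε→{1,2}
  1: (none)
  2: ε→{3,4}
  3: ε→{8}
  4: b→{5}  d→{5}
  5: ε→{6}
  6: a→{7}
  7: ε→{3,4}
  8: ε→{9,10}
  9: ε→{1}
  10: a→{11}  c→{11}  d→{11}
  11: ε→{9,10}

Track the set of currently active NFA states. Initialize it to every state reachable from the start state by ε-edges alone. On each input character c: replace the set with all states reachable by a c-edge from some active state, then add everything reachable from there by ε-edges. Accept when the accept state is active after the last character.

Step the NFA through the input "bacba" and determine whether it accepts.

S₀ = ε-closure({0}) = {0,1,2,3,4,8,9,10}
'b' @ 1: {5,6}
'a' @ 2: {1,3,4,7,8,9,10}  ✓accept
'c' @ 3: {1,9,10,11}  ✓accept
'b' @ 4: {}  — no active states
rest 'a' ignored (set empty)
end set {} — state 1 not in

Answer: REJECT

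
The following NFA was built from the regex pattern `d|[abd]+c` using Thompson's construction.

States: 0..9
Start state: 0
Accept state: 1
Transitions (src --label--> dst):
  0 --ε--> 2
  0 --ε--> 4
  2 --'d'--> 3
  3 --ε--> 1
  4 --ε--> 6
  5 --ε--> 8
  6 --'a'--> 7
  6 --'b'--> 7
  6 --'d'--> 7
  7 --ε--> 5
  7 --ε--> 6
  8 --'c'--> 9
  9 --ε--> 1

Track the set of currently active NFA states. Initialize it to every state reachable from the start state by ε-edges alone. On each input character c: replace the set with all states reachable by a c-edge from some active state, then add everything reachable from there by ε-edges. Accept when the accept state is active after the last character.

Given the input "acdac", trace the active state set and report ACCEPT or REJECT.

initial (ε-close {0}): {0,2,4,6}
'a' @ 1: {5,6,7,8}
'c' @ 2: {1,9}  (accept∈set)
'd' @ 3: {}  — no active states
rest 'ac' ignored (set empty)
final: {}; accept 1 not in set

Answer: REJECT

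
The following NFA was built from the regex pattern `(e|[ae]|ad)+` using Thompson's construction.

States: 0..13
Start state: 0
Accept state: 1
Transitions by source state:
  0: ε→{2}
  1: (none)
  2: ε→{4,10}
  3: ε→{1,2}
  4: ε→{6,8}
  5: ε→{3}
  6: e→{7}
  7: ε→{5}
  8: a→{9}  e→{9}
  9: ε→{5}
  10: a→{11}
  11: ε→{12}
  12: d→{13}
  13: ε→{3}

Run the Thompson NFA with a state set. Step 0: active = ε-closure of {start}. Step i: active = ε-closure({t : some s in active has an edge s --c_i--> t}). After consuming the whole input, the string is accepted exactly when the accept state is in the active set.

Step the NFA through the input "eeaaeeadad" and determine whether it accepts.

start: ε-closure({0}) = {0,2,4,6,8,10}
'e' @ 1: {1,2,3,4,5,6,7,8,9,10}  ✓accept
'e' @ 2: {1,2,3,4,5,6,7,8,9,10}  ✓accept
'a' @ 3: {1,2,3,4,5,6,8,9,10,11,12}  ✓accept
'a' @ 4: {1,2,3,4,5,6,8,9,10,11,12}  ✓accept
'e' @ 5: {1,2,3,4,5,6,7,8,9,10}  ✓accept
'e' @ 6: {1,2,3,4,5,6,7,8,9,10}  ✓accept
'a' @ 7: {1,2,3,4,5,6,8,9,10,11,12}  ✓accept
'd' @ 8: {1,2,3,4,6,8,10,13}  ✓accept
'a' @ 9: {1,2,3,4,5,6,8,9,10,11,12}  ✓accept
'd' @ 10: {1,2,3,4,6,8,10,13}  ✓accept
end set {1,2,3,4,6,8,10,13} — state 1 in

Answer: ACCEPT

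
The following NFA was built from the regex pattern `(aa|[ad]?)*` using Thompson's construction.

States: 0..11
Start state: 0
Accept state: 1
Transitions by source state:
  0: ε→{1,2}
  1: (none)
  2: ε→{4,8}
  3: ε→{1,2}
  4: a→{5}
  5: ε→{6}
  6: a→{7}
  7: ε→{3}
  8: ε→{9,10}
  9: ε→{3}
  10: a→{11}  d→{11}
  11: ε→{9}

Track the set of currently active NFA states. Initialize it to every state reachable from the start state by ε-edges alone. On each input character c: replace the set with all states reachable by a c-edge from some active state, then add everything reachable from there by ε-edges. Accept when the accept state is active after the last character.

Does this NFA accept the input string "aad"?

Answer: ACCEPT

Derivation:
S₀ = ε-closure({0}) = {0,1,2,3,4,8,9,10}
'a' @ 1: {1,2,3,4,5,6,8,9,10,11}  ✓accept
'a' @ 2: {1,2,3,4,5,6,7,8,9,10,11}  ✓accept
'd' @ 3: {1,2,3,4,8,9,10,11}  ✓accept
final: {1,2,3,4,8,9,10,11}; accept 1 in set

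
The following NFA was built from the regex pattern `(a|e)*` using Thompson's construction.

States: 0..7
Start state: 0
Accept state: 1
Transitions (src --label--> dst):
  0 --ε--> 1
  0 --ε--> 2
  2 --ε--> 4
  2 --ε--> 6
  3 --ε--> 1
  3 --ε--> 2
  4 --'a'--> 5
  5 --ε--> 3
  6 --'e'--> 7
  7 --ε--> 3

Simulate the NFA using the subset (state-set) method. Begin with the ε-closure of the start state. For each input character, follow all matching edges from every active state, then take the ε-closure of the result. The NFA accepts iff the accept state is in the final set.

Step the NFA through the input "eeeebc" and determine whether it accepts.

Answer: REJECT

Steps:
start: ε-closure({0}) = {0,1,2,4,6}
'e' @ 1: {1,2,3,4,6,7}  [accepting]
'e' @ 2: {1,2,3,4,6,7}  [accepting]
'e' @ 3: {1,2,3,4,6,7}  [accepting]
'e' @ 4: {1,2,3,4,6,7}  [accepting]
'b' @ 5: {}  — state set empty
rest 'c' ignored (set empty)
final: {}; accept 1 not in set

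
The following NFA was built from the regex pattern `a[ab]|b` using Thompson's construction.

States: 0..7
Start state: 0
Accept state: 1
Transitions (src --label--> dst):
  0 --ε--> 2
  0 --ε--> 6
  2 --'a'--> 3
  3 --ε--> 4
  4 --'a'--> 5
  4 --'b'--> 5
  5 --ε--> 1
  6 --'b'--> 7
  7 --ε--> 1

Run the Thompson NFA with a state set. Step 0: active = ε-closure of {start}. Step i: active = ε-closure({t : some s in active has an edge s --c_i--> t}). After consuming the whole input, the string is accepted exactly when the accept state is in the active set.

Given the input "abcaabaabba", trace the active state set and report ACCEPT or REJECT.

start: ε-closure({0}) = {0,2,6}
'a' @ 1: {3,4}
'b' @ 2: {1,5}  (accept∈set)
'c' @ 3: {}  — dead — no transitions
rest 'aabaabba' ignored (set empty)
final: {}; accept 1 not in set

Answer: REJECT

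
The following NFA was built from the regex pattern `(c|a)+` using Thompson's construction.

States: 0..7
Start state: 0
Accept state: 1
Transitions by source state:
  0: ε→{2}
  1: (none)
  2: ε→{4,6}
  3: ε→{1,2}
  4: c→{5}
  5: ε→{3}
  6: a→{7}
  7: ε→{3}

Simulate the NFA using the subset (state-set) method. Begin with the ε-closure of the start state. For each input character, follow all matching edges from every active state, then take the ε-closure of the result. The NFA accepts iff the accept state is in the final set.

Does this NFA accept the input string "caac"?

Answer: ACCEPT

Trace:
start: ε-closure({0}) = {0,2,4,6}
'c' @ 1: {1,2,3,4,5,6}  (accept∈set)
'a' @ 2: {1,2,3,4,6,7}  (accept∈set)
'a' @ 3: {1,2,3,4,6,7}  (accept∈set)
'c' @ 4: {1,2,3,4,5,6}  (accept∈set)
end set {1,2,3,4,5,6} — state 1 in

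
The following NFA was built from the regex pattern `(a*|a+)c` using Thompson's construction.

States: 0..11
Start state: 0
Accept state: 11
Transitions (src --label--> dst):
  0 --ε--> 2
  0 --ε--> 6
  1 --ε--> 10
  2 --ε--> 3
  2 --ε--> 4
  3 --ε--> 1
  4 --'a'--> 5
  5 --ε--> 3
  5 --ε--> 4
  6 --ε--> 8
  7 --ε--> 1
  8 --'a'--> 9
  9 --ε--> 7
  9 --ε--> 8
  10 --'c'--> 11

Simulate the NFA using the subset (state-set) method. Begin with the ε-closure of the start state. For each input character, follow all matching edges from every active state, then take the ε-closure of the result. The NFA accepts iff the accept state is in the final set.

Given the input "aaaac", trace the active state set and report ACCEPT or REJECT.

Answer: ACCEPT

Derivation:
start: ε-closure({0}) = {0,1,2,3,4,6,8,10}
'a' @ 1: {1,3,4,5,7,8,9,10}
'a' @ 2: {1,3,4,5,7,8,9,10}
'a' @ 3: {1,3,4,5,7,8,9,10}
'a' @ 4: {1,3,4,5,7,8,9,10}
'c' @ 5: {11}  ✓accept
final: {11}; accept 11 in set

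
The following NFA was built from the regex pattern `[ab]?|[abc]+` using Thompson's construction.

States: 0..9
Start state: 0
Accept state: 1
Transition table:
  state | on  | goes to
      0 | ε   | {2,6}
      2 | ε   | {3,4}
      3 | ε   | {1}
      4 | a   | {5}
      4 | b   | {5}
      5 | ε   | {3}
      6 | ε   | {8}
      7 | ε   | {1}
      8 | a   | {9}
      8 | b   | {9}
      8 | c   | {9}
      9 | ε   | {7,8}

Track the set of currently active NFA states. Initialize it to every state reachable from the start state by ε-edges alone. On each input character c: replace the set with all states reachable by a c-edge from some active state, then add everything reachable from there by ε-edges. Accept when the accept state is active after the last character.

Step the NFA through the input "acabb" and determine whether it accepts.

S₀ = ε-closure({0}) = {0,1,2,3,4,6,8}
'a' @ 1: {1,3,5,7,8,9}  ✓accept
'c' @ 2: {1,7,8,9}  ✓accept
'a' @ 3: {1,7,8,9}  ✓accept
'b' @ 4: {1,7,8,9}  ✓accept
'b' @ 5: {1,7,8,9}  ✓accept
final: {1,7,8,9}; accept 1 in set

Answer: ACCEPT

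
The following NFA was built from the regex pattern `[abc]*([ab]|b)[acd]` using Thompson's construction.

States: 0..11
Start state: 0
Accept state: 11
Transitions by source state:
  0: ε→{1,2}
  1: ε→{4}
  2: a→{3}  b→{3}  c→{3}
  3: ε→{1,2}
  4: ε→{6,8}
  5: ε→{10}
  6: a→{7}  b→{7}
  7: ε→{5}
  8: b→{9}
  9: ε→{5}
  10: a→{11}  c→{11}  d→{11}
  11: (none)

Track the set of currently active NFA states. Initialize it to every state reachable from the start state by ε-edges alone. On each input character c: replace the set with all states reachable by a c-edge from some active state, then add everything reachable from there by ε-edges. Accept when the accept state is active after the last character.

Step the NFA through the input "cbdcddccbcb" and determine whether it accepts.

initial (ε-close {0}): {0,1,2,4,6,8}
'c' @ 1: {1,2,3,4,6,8}
'b' @ 2: {1,2,3,4,5,6,7,8,9,10}
'd' @ 3: {11}  ✓accept
'c' @ 4: {}  — no active states
rest 'ddccbcb' ignored (set empty)
after full input: {}  (accept=11 not in)

Answer: REJECT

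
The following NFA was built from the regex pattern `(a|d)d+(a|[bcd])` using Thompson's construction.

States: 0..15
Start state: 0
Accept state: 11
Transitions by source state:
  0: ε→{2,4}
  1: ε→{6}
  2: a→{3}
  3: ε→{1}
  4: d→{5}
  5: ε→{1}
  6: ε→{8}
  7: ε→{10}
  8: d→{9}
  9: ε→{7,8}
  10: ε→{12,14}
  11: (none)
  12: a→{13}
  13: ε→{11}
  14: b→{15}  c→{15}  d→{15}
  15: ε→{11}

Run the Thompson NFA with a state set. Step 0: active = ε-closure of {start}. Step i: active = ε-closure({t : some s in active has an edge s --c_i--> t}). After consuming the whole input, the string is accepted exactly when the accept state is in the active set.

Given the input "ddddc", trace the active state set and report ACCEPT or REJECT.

start: ε-closure({0}) = {0,2,4}
'd' @ 1: {1,5,6,8}
'd' @ 2: {7,8,9,10,12,14}
'd' @ 3: {7,8,9,10,11,12,14,15}  ✓accept
'd' @ 4: {7,8,9,10,11,12,14,15}  ✓accept
'c' @ 5: {11,15}  ✓accept
final: {11,15}; accept 11 in set

Answer: ACCEPT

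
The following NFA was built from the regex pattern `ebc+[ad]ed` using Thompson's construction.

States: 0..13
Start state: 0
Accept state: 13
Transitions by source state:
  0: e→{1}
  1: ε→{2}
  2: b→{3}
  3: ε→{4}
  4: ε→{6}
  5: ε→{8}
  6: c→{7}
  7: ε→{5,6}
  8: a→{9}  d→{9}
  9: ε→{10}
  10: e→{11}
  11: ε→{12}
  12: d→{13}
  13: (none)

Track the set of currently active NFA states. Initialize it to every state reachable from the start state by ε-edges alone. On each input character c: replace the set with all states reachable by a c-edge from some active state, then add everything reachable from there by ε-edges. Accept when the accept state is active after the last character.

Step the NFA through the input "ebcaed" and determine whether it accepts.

Answer: ACCEPT

Steps:
start: ε-closure({0}) = {0}
'e' @ 1: {1,2}
'b' @ 2: {3,4,6}
'c' @ 3: {5,6,7,8}
'a' @ 4: {9,10}
'e' @ 5: {11,12}
'd' @ 6: {13}  (accept∈set)
after full input: {13}  (accept=13 in)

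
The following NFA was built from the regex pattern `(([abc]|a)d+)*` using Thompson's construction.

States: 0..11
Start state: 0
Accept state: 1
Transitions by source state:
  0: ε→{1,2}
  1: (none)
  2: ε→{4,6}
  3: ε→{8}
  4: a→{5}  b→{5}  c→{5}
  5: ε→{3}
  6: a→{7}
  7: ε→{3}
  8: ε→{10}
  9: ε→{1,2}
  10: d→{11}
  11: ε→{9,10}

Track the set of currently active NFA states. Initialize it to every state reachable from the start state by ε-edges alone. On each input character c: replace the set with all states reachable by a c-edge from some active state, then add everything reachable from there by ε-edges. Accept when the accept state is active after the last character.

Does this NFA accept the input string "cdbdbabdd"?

initial (ε-close {0}): {0,1,2,4,6}
'c' @ 1: {3,5,8,10}
'd' @ 2: {1,2,4,6,9,10,11}  [accepting]
'b' @ 3: {3,5,8,10}
'd' @ 4: {1,2,4,6,9,10,11}  [accepting]
'b' @ 5: {3,5,8,10}
'a' @ 6: {}  — no active states
rest 'bdd' ignored (set empty)
final: {}; accept 1 not in set

Answer: REJECT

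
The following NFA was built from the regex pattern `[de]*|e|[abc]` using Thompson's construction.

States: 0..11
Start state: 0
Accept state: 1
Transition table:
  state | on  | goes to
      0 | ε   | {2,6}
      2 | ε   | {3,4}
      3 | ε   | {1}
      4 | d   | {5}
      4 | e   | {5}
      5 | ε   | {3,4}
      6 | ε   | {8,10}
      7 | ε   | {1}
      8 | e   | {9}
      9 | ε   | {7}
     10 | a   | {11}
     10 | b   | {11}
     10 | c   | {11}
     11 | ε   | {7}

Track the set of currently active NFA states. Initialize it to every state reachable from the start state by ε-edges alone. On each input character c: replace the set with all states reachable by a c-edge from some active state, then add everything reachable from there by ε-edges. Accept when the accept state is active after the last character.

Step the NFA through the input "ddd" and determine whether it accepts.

initial (ε-close {0}): {0,1,2,3,4,6,8,10}
'd' @ 1: {1,3,4,5}  [accepting]
'd' @ 2: {1,3,4,5}  [accepting]
'd' @ 3: {1,3,4,5}  [accepting]
after full input: {1,3,4,5}  (accept=1 in)

Answer: ACCEPT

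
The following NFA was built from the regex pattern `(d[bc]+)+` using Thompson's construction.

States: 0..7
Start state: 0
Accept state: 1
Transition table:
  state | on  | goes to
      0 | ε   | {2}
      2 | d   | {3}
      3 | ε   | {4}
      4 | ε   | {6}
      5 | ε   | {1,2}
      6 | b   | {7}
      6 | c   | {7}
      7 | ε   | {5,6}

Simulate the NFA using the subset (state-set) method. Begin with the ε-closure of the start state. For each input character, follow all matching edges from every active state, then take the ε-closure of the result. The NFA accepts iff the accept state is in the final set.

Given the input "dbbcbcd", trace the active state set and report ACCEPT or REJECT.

Answer: REJECT

Trace:
start: ε-closure({0}) = {0,2}
'd' @ 1: {3,4,6}
'b' @ 2: {1,2,5,6,7}  ✓accept
'b' @ 3: {1,2,5,6,7}  ✓accept
'c' @ 4: {1,2,5,6,7}  ✓accept
'b' @ 5: {1,2,5,6,7}  ✓accept
'c' @ 6: {1,2,5,6,7}  ✓accept
'd' @ 7: {3,4,6}
after full input: {3,4,6}  (accept=1 not in)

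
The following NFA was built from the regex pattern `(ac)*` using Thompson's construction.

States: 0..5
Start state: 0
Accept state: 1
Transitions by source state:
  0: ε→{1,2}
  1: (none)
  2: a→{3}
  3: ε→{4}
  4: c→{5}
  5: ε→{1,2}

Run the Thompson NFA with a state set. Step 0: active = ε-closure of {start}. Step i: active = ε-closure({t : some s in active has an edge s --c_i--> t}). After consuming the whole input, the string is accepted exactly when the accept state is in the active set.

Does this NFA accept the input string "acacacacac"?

start: ε-closure({0}) = {0,1,2}
'a' @ 1: {3,4}
'c' @ 2: {1,2,5}  ✓accept
'a' @ 3: {3,4}
'c' @ 4: {1,2,5}  ✓accept
'a' @ 5: {3,4}
'c' @ 6: {1,2,5}  ✓accept
'a' @ 7: {3,4}
'c' @ 8: {1,2,5}  ✓accept
'a' @ 9: {3,4}
'c' @ 10: {1,2,5}  ✓accept
final: {1,2,5}; accept 1 in set

Answer: ACCEPT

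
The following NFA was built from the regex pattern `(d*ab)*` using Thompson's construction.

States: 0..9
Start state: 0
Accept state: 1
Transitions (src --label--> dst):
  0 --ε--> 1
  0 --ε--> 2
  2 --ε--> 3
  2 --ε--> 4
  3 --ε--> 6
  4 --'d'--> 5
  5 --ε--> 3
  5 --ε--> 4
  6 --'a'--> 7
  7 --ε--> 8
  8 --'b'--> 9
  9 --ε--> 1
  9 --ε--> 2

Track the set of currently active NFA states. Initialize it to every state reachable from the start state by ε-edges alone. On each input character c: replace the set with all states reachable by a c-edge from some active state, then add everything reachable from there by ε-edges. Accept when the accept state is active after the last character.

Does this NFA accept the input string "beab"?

Answer: REJECT

Steps:
S₀ = ε-closure({0}) = {0,1,2,3,4,6}
'b' @ 1: {}  — dead — no transitions
rest 'eab' ignored (set empty)
final: {}; accept 1 not in set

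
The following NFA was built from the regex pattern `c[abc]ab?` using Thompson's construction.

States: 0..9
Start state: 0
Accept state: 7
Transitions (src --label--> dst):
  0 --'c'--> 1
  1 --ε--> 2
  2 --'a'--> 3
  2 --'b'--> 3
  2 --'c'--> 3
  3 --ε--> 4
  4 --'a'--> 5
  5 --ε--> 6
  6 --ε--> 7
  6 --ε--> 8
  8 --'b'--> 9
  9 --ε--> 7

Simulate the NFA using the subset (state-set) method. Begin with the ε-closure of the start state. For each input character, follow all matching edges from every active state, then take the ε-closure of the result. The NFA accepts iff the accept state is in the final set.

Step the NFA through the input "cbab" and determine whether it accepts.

Answer: ACCEPT

Steps:
S₀ = ε-closure({0}) = {0}
'c' @ 1: {1,2}
'b' @ 2: {3,4}
'a' @ 3: {5,6,7,8}  ✓accept
'b' @ 4: {7,9}  ✓accept
end set {7,9} — state 7 in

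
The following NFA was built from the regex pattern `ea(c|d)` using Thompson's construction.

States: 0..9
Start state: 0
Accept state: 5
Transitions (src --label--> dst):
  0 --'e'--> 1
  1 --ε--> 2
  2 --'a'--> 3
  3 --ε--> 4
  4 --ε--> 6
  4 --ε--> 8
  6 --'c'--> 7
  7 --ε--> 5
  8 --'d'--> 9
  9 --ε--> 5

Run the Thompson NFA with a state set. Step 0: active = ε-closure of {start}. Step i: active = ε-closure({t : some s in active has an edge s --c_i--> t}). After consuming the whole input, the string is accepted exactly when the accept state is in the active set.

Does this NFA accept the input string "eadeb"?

Answer: REJECT

Trace:
initial (ε-close {0}): {0}
'e' @ 1: {1,2}
'a' @ 2: {3,4,6,8}
'd' @ 3: {5,9}  [accepting]
'e' @ 4: {}  — no active states
rest 'b' ignored (set empty)
end set {} — state 5 not in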